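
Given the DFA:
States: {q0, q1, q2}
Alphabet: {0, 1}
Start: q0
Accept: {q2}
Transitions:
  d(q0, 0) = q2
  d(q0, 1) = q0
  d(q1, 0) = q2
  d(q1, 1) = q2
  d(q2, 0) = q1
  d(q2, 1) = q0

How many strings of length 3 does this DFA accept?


Enumerating all length-3 strings:
  "000" -> q2 [accept]
  "001" -> q2 [accept]
  "010" -> q2 [accept]
  "011" -> q0 [reject]
  "100" -> q1 [reject]
  "101" -> q0 [reject]
  "110" -> q2 [accept]
  "111" -> q0 [reject]

4 out of 8


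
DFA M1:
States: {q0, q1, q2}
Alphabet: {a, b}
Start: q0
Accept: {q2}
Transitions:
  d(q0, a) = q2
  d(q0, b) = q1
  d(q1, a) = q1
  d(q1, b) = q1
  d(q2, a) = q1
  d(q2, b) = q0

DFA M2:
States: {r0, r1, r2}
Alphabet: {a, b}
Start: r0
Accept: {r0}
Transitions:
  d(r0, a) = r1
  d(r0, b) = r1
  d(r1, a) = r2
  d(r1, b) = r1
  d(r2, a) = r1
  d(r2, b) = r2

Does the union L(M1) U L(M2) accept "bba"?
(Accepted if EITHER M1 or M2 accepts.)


M1: final=q1 accepted=False
M2: final=r2 accepted=False

No, union rejects (neither accepts)


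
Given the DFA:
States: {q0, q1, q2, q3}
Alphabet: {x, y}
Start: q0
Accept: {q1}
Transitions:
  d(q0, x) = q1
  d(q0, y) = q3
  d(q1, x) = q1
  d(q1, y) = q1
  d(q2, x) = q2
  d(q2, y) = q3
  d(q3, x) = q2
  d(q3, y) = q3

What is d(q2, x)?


Looking up transition d(q2, x)

q2


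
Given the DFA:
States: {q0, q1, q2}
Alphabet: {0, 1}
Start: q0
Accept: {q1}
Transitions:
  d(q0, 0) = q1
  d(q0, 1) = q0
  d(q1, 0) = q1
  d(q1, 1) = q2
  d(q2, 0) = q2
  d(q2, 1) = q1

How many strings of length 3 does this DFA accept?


Enumerating all length-3 strings:
  "000" -> q1 [accept]
  "001" -> q2 [reject]
  "010" -> q2 [reject]
  "011" -> q1 [accept]
  "100" -> q1 [accept]
  "101" -> q2 [reject]
  "110" -> q1 [accept]
  "111" -> q0 [reject]

4 out of 8


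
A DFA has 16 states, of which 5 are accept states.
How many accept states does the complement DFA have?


Complement swaps accept and non-accept states.
16 - 5 = 11

11


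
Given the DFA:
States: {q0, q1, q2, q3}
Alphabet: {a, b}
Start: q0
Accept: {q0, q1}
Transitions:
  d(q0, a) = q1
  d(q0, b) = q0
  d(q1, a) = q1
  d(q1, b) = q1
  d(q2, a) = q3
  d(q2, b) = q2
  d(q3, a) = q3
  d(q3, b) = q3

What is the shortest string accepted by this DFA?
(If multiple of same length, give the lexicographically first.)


BFS by string length (lex-first path to each state shown):
  len 0: q0<-""
Found accept state at length 0.

"" (empty string)


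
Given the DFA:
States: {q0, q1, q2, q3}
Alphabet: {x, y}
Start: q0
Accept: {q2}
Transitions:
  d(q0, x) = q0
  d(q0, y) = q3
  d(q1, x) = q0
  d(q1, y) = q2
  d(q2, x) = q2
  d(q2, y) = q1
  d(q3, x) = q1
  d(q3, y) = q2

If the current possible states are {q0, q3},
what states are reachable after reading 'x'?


Apply transition on 'x' from each current state:
  d(q0, x) = q0
  d(q3, x) = q1

{q0, q1}


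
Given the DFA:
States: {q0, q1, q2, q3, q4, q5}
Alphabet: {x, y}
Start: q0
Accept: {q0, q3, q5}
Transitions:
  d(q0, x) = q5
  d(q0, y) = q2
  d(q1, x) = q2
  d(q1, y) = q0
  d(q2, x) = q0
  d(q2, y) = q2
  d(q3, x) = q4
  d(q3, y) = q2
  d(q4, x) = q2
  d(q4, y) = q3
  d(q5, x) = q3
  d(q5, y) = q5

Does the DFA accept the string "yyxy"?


Trace: q0 -> q2 -> q2 -> q0 -> q2
Final state: q2
Accept states: {q0, q3, q5}

No, rejected (final state q2 is not an accept state)


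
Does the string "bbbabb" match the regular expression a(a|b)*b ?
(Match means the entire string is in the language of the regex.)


|string| = 6; first = 'b'; last = 'b'

No, "bbbabb" does not match a(a|b)*b


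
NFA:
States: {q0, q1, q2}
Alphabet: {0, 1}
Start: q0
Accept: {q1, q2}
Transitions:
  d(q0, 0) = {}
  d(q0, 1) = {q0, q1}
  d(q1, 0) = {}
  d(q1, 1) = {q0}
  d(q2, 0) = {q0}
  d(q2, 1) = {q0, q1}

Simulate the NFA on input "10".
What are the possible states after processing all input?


Start: {q0}
  --1--> {q0, q1}
  --0--> {}

{} (empty set, no valid transitions)


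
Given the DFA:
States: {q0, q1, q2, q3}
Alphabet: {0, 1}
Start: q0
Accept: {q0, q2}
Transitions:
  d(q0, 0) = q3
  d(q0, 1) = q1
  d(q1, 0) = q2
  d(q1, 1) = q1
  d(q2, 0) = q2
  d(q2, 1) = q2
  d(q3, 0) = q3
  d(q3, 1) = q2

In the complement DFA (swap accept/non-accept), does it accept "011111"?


Trace: q0 -> q3 -> q2 -> q2 -> q2 -> q2 -> q2
Final: q2
Original accept: {q0, q2}
Complement: q2 is in original accept

No, complement rejects (original accepts)


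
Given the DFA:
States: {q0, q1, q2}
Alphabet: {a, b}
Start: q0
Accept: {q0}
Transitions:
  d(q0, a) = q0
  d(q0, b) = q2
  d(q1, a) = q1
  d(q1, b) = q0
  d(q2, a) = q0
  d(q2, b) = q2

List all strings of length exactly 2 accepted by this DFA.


All strings of length 2: 4 total
Accepted: 2

"aa", "ba"


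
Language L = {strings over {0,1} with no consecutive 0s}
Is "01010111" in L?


'00' does not occur

Yes, "01010111" is in L


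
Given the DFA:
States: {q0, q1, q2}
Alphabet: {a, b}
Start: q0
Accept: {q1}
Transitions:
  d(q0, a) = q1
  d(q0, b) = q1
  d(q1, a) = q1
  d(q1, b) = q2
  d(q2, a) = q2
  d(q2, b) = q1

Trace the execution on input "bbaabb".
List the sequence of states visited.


Input: bbaabb
d(q0, b) = q1
d(q1, b) = q2
d(q2, a) = q2
d(q2, a) = q2
d(q2, b) = q1
d(q1, b) = q2


q0 -> q1 -> q2 -> q2 -> q2 -> q1 -> q2


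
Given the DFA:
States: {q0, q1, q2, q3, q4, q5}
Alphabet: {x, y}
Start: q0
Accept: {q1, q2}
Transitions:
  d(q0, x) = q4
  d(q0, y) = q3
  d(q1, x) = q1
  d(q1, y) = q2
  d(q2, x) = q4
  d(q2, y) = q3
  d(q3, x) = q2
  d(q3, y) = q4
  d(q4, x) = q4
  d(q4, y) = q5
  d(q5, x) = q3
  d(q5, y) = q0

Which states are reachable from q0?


BFS from q0:
  layer 0: {q0}
  layer 1: {q3, q4}
  layer 2: {q2, q5}

{q0, q2, q3, q4, q5}


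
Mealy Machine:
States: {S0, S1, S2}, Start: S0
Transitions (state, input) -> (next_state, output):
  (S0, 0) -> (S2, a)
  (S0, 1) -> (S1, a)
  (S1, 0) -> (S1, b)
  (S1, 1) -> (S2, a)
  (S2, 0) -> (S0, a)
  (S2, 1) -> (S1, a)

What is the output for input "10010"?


Step-by-step:
  (S0, 1) -> (S1, a)
  (S1, 0) -> (S1, b)
  (S1, 0) -> (S1, b)
  (S1, 1) -> (S2, a)
  (S2, 0) -> (S0, a)

"abbaa"


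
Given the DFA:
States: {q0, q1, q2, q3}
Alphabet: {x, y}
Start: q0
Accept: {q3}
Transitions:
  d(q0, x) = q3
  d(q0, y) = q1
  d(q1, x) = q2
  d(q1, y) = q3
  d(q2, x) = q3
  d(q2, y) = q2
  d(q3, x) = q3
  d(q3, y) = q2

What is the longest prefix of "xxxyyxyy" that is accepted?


Run the DFA, marking each prefix where the state is accepting:
  "" -> q0 [reject]
  "x" -> q3 [accept]
  "xx" -> q3 [accept]
  "xxx" -> q3 [accept]
  "xxxy" -> q2 [reject]
  "xxxyy" -> q2 [reject]
  "xxxyyx" -> q3 [accept]
  "xxxyyxy" -> q2 [reject]
  "xxxyyxyy" -> q2 [reject]

"xxxyyx"


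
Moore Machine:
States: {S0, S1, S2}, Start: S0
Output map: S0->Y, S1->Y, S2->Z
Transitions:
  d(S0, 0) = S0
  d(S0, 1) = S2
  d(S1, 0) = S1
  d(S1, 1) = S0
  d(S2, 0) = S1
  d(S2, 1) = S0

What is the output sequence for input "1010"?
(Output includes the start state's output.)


Start: S0 (output Y)
  --1--> S2 (output Z)
  --0--> S1 (output Y)
  --1--> S0 (output Y)
  --0--> S0 (output Y)

"YZYYY"


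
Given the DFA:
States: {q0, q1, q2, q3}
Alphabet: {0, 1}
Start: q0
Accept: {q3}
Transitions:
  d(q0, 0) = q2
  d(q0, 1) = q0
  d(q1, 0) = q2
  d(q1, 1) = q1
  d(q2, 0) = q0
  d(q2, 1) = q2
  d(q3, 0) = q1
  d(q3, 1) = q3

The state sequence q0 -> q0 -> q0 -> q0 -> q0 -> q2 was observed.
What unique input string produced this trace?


Trace back each transition to find the symbol:
  q0 --[1]--> q0
  q0 --[1]--> q0
  q0 --[1]--> q0
  q0 --[1]--> q0
  q0 --[0]--> q2

"11110"


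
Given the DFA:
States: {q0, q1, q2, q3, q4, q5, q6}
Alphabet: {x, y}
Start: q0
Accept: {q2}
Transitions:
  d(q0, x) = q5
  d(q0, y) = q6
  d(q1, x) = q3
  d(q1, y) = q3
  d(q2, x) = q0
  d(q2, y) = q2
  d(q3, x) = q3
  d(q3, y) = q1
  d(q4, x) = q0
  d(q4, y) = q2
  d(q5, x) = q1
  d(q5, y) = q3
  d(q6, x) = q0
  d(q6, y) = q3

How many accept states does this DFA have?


Accept states listed: {q2}
Counting: q2(1)

1


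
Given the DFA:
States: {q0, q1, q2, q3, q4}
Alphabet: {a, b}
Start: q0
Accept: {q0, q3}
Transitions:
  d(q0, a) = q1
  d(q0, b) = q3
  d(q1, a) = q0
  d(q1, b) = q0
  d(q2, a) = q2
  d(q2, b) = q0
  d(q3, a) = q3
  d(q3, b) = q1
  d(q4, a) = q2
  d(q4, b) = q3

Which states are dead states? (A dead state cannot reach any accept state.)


Forward reachability from each state:
  q0 -> reaches accept state q0 (live)
  q1 -> reaches accept state q0 (live)
  q2 -> reaches accept state q0 (live)
  q3 -> reaches accept state q0 (live)
  q4 -> reaches accept state q0 (live)

None (all states can reach an accept state)


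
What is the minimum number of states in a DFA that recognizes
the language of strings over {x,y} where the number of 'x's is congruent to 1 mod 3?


States track (count of 'x') mod 3.
Need 3 states: one per remainder 0..2; accept = remainder 1.

3


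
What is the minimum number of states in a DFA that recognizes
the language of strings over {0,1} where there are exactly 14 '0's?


States: count = 0, 1, ..., 14 (that's 15 states), plus a dead state for count > 14.
Total: 15 + 1 = 16. Accept = count-14 state.

16


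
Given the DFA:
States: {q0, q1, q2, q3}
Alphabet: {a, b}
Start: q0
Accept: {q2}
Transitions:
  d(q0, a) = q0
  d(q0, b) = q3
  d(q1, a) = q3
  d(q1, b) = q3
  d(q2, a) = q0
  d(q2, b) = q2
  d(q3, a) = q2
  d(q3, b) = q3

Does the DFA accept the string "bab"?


Trace: q0 -> q3 -> q2 -> q2
Final state: q2
Accept states: {q2}

Yes, accepted (final state q2 is an accept state)


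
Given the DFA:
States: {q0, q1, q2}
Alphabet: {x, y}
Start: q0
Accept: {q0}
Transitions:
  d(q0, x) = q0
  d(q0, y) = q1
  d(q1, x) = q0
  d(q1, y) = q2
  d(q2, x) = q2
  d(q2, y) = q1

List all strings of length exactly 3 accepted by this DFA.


All strings of length 3: 8 total
Accepted: 3

"xxx", "xyx", "yxx"


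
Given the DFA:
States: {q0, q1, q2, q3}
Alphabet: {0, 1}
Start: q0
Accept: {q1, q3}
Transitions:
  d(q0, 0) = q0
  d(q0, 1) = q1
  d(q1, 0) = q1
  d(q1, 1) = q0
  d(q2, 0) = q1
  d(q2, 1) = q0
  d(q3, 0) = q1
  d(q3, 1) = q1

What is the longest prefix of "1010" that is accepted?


Run the DFA, marking each prefix where the state is accepting:
  "" -> q0 [reject]
  "1" -> q1 [accept]
  "10" -> q1 [accept]
  "101" -> q0 [reject]
  "1010" -> q0 [reject]

"10"


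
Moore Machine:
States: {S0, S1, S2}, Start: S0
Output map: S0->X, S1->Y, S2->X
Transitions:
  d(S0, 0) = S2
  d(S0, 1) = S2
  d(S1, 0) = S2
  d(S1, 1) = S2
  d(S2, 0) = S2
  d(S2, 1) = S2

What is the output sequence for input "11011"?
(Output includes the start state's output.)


Start: S0 (output X)
  --1--> S2 (output X)
  --1--> S2 (output X)
  --0--> S2 (output X)
  --1--> S2 (output X)
  --1--> S2 (output X)

"XXXXXX"


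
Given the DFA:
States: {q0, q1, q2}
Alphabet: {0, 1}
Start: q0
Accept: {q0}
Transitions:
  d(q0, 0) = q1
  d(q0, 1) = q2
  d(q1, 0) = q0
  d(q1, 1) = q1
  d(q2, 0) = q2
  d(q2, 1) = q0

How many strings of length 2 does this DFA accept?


Enumerating all length-2 strings:
  "00" -> q0 [accept]
  "01" -> q1 [reject]
  "10" -> q2 [reject]
  "11" -> q0 [accept]

2 out of 4


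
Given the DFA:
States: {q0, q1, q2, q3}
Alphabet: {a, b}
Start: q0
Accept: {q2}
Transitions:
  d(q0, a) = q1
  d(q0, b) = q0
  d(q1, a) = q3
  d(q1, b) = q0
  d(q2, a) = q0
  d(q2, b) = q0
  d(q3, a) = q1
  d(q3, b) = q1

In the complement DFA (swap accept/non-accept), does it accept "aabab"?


Trace: q0 -> q1 -> q3 -> q1 -> q3 -> q1
Final: q1
Original accept: {q2}
Complement: q1 is not in original accept

Yes, complement accepts (original rejects)


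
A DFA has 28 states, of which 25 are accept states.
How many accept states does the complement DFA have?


Complement swaps accept and non-accept states.
28 - 25 = 3

3


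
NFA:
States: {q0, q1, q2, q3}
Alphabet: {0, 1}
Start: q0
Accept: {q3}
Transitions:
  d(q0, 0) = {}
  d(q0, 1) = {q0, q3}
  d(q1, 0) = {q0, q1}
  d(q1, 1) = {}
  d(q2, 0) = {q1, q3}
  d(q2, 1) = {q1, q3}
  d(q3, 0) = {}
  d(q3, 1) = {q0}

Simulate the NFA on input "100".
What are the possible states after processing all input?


Start: {q0}
  --1--> {q0, q3}
  --0--> {}
  --0--> {}

{} (empty set, no valid transitions)


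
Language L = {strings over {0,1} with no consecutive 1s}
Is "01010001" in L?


'11' does not occur

Yes, "01010001" is in L


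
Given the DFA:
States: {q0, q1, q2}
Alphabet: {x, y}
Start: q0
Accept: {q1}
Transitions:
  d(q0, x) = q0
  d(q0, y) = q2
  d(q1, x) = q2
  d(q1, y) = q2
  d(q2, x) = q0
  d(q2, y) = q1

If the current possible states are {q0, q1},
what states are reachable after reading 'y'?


Apply transition on 'y' from each current state:
  d(q0, y) = q2
  d(q1, y) = q2

{q2}


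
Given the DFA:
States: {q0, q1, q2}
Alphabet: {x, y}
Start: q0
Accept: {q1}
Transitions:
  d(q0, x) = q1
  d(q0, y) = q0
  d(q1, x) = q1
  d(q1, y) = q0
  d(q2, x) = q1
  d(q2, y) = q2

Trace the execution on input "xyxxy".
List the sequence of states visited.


Input: xyxxy
d(q0, x) = q1
d(q1, y) = q0
d(q0, x) = q1
d(q1, x) = q1
d(q1, y) = q0


q0 -> q1 -> q0 -> q1 -> q1 -> q0


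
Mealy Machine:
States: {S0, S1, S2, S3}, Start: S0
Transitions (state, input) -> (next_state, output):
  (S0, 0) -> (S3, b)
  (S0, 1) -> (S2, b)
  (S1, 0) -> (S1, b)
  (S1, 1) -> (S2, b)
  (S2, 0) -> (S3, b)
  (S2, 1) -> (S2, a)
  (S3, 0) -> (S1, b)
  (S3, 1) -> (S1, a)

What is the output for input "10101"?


Step-by-step:
  (S0, 1) -> (S2, b)
  (S2, 0) -> (S3, b)
  (S3, 1) -> (S1, a)
  (S1, 0) -> (S1, b)
  (S1, 1) -> (S2, b)

"bbabb"


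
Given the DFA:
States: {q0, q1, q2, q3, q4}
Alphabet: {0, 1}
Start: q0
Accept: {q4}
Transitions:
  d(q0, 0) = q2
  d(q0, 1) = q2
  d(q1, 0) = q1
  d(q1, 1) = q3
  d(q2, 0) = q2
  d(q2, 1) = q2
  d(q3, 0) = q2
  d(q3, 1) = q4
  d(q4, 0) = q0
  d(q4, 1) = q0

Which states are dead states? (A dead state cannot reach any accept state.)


Forward reachability from each state:
  q0 -> reaches {q0, q2}, no accept state (dead)
  q1 -> reaches accept state q4 (live)
  q2 -> reaches {q2}, no accept state (dead)
  q3 -> reaches accept state q4 (live)
  q4 -> reaches accept state q4 (live)

{q0, q2}


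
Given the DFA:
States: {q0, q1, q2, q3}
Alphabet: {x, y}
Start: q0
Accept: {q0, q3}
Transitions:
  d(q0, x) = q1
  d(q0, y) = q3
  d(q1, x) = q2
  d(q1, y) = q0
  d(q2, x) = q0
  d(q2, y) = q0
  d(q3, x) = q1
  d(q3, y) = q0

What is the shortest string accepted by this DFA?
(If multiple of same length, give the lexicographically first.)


BFS by string length (lex-first path to each state shown):
  len 0: q0<-""
Found accept state at length 0.

"" (empty string)


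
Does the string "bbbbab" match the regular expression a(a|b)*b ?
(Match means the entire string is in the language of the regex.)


|string| = 6; first = 'b'; last = 'b'

No, "bbbbab" does not match a(a|b)*b


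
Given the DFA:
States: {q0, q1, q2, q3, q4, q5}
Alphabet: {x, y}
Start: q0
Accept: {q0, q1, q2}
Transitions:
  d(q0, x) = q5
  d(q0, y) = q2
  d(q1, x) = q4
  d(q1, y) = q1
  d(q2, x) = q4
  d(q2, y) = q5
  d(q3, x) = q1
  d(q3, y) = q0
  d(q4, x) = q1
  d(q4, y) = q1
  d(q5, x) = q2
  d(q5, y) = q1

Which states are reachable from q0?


BFS from q0:
  layer 0: {q0}
  layer 1: {q2, q5}
  layer 2: {q1, q4}

{q0, q1, q2, q4, q5}


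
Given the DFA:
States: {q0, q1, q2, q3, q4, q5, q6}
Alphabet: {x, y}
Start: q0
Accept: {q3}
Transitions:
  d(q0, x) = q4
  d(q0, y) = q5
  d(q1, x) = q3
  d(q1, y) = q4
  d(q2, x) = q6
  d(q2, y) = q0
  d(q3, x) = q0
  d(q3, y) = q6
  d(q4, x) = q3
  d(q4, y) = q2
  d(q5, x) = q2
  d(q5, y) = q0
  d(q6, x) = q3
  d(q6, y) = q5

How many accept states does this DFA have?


Accept states listed: {q3}
Counting: q3(1)

1


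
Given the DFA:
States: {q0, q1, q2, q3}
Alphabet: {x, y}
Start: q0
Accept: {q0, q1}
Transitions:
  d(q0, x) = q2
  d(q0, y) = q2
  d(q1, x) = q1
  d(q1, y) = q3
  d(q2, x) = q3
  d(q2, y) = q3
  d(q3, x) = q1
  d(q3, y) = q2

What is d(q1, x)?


Looking up transition d(q1, x)

q1


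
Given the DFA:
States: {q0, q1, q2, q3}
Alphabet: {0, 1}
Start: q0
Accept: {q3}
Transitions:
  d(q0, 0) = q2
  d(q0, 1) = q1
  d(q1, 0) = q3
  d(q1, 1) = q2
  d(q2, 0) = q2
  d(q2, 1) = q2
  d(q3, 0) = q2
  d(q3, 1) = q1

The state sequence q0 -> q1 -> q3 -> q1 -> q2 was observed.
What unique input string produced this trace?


Trace back each transition to find the symbol:
  q0 --[1]--> q1
  q1 --[0]--> q3
  q3 --[1]--> q1
  q1 --[1]--> q2

"1011"


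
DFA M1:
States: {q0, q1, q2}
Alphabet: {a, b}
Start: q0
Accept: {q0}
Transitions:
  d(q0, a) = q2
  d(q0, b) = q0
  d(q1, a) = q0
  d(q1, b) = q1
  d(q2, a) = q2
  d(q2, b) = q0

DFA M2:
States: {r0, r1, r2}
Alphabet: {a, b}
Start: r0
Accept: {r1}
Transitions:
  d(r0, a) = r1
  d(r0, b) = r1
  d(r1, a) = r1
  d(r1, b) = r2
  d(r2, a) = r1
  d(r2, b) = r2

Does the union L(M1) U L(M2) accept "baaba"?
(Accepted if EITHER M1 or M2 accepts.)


M1: final=q2 accepted=False
M2: final=r1 accepted=True

Yes, union accepts


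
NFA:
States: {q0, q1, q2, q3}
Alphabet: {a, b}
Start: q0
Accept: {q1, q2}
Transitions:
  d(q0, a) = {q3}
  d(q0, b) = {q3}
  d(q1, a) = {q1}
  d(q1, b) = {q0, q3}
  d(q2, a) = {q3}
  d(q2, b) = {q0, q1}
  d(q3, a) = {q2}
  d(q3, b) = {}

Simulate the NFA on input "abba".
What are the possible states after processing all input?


Start: {q0}
  --a--> {q3}
  --b--> {}
  --b--> {}
  --a--> {}

{} (empty set, no valid transitions)


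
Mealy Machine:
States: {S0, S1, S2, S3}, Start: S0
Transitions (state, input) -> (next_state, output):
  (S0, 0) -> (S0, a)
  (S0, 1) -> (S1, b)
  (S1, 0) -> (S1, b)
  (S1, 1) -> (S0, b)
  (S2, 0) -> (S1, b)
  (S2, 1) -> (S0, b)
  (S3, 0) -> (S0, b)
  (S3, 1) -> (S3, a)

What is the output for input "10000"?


Step-by-step:
  (S0, 1) -> (S1, b)
  (S1, 0) -> (S1, b)
  (S1, 0) -> (S1, b)
  (S1, 0) -> (S1, b)
  (S1, 0) -> (S1, b)

"bbbbb"


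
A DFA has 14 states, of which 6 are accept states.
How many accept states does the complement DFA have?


Complement swaps accept and non-accept states.
14 - 6 = 8

8


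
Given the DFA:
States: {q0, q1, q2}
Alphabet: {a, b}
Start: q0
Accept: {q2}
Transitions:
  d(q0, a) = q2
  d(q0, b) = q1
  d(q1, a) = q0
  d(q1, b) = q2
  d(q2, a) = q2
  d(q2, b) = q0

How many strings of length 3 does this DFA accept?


Enumerating all length-3 strings:
  "aaa" -> q2 [accept]
  "aab" -> q0 [reject]
  "aba" -> q2 [accept]
  "abb" -> q1 [reject]
  "baa" -> q2 [accept]
  "bab" -> q1 [reject]
  "bba" -> q2 [accept]
  "bbb" -> q0 [reject]

4 out of 8


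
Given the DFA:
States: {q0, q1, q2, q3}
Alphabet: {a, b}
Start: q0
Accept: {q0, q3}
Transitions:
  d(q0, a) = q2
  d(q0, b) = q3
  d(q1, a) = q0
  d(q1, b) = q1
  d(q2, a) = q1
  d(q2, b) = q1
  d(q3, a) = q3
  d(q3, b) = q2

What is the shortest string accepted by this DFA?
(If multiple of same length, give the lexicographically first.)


BFS by string length (lex-first path to each state shown):
  len 0: q0<-""
Found accept state at length 0.

"" (empty string)


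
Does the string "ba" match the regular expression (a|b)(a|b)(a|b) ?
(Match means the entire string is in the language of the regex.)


|string| = 2; first = 'b'; last = 'a'

No, "ba" does not match (a|b)(a|b)(a|b)


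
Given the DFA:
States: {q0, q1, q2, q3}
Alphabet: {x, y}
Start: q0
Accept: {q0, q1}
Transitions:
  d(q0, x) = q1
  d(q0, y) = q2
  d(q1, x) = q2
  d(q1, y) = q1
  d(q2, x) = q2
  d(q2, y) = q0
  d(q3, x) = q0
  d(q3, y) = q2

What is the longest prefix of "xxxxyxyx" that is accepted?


Run the DFA, marking each prefix where the state is accepting:
  "" -> q0 [accept]
  "x" -> q1 [accept]
  "xx" -> q2 [reject]
  "xxx" -> q2 [reject]
  "xxxx" -> q2 [reject]
  "xxxxy" -> q0 [accept]
  "xxxxyx" -> q1 [accept]
  "xxxxyxy" -> q1 [accept]
  "xxxxyxyx" -> q2 [reject]

"xxxxyxy"


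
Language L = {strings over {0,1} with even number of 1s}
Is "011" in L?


count('1') = 2; 2 mod 2 = 0

Yes, "011" is in L


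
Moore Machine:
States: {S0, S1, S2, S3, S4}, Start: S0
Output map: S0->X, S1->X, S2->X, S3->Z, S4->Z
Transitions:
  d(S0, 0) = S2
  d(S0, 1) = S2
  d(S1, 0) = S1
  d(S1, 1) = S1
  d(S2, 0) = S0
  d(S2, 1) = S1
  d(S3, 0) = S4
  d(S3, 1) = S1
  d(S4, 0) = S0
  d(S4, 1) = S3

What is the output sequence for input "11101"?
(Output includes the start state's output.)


Start: S0 (output X)
  --1--> S2 (output X)
  --1--> S1 (output X)
  --1--> S1 (output X)
  --0--> S1 (output X)
  --1--> S1 (output X)

"XXXXXX"


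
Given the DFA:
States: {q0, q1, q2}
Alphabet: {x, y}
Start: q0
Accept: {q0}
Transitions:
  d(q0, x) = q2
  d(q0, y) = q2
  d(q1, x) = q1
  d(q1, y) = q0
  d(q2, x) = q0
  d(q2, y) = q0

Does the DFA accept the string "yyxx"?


Trace: q0 -> q2 -> q0 -> q2 -> q0
Final state: q0
Accept states: {q0}

Yes, accepted (final state q0 is an accept state)


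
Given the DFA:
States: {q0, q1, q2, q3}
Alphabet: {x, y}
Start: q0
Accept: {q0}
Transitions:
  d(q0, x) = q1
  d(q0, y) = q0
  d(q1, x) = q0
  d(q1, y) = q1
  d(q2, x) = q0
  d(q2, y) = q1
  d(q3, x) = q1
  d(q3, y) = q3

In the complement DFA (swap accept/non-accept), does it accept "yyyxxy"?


Trace: q0 -> q0 -> q0 -> q0 -> q1 -> q0 -> q0
Final: q0
Original accept: {q0}
Complement: q0 is in original accept

No, complement rejects (original accepts)


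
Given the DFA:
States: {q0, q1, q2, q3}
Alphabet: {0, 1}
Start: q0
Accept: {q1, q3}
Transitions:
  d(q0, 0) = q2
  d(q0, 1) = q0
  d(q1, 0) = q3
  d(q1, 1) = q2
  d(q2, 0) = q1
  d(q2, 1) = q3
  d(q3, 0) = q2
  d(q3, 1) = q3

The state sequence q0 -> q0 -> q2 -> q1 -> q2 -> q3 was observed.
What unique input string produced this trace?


Trace back each transition to find the symbol:
  q0 --[1]--> q0
  q0 --[0]--> q2
  q2 --[0]--> q1
  q1 --[1]--> q2
  q2 --[1]--> q3

"10011"


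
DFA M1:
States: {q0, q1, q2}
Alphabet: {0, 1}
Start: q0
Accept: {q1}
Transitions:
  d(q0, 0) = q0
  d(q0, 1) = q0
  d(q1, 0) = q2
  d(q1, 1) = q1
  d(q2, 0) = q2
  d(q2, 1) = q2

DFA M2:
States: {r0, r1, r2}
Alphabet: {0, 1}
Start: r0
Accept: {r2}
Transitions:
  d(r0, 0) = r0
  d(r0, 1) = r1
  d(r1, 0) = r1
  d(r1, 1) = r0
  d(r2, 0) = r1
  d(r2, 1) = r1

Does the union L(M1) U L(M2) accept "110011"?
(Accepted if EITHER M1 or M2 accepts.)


M1: final=q0 accepted=False
M2: final=r0 accepted=False

No, union rejects (neither accepts)


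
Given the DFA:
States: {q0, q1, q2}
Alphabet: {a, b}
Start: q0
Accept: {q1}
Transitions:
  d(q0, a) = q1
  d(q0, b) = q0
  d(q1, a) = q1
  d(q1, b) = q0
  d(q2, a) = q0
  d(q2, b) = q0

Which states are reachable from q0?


BFS from q0:
  layer 0: {q0}
  layer 1: {q1}

{q0, q1}


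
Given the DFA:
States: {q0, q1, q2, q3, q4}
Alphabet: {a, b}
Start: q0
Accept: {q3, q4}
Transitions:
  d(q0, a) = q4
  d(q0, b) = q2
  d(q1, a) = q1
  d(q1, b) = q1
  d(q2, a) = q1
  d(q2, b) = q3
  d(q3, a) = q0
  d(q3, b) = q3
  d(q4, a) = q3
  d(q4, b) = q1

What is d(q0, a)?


Looking up transition d(q0, a)

q4


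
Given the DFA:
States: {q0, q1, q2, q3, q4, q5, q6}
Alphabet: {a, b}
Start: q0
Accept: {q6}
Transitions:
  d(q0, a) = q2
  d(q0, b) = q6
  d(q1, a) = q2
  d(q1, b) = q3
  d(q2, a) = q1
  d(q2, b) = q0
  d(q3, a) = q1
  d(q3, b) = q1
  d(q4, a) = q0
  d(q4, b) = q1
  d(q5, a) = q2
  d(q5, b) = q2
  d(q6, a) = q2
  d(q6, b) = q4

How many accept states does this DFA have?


Accept states listed: {q6}
Counting: q6(1)

1


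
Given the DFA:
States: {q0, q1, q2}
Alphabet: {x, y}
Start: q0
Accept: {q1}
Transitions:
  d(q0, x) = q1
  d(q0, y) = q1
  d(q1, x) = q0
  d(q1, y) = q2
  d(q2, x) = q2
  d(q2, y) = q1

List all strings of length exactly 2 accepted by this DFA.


All strings of length 2: 4 total
Accepted: 0

None


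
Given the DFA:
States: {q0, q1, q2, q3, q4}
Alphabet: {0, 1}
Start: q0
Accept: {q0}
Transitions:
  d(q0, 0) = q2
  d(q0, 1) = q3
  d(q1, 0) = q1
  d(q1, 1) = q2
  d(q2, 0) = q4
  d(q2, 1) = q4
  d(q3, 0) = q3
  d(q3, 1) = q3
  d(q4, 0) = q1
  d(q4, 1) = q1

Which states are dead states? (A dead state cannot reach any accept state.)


Forward reachability from each state:
  q0 -> reaches accept state q0 (live)
  q1 -> reaches {q1, q2, q4}, no accept state (dead)
  q2 -> reaches {q1, q2, q4}, no accept state (dead)
  q3 -> reaches {q3}, no accept state (dead)
  q4 -> reaches {q1, q2, q4}, no accept state (dead)

{q1, q2, q3, q4}


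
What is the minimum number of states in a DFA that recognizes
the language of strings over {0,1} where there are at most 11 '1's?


States: count = 0, 1, ..., 11 (all accepting; 12 states), plus a dead state for count > 11.
Total: 12 + 1 = 13.

13


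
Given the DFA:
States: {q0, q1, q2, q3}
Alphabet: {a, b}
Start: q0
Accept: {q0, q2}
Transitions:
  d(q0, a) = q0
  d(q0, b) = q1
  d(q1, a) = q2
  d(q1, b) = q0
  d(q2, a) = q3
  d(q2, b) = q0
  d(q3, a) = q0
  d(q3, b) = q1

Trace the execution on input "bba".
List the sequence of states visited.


Input: bba
d(q0, b) = q1
d(q1, b) = q0
d(q0, a) = q0


q0 -> q1 -> q0 -> q0


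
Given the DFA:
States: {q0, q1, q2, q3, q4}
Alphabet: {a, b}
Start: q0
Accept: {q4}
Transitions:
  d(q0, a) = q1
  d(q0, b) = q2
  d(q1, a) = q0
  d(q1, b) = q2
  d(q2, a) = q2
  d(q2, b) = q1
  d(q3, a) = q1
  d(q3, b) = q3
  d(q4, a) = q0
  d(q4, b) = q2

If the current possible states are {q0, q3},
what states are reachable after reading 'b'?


Apply transition on 'b' from each current state:
  d(q0, b) = q2
  d(q3, b) = q3

{q2, q3}


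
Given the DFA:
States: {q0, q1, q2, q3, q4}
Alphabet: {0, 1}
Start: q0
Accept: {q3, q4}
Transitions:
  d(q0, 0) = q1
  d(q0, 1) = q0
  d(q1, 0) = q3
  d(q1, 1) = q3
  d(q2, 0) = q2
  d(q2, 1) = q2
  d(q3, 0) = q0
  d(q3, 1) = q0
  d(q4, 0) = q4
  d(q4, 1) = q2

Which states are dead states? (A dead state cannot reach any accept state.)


Forward reachability from each state:
  q0 -> reaches accept state q3 (live)
  q1 -> reaches accept state q3 (live)
  q2 -> reaches {q2}, no accept state (dead)
  q3 -> reaches accept state q3 (live)
  q4 -> reaches accept state q4 (live)

{q2}


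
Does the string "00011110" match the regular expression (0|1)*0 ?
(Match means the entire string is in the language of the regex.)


|string| = 8; first = '0'; last = '0'

Yes, "00011110" matches (0|1)*0


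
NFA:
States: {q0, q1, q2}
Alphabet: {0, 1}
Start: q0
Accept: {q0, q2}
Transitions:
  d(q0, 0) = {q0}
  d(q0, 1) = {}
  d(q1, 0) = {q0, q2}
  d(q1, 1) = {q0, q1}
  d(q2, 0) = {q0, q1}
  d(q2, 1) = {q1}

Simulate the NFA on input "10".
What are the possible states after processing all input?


Start: {q0}
  --1--> {}
  --0--> {}

{} (empty set, no valid transitions)


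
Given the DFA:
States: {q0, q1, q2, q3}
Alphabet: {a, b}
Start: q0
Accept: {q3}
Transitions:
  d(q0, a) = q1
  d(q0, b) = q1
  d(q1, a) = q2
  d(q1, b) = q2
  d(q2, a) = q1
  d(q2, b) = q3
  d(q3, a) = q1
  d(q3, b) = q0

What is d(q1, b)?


Looking up transition d(q1, b)

q2


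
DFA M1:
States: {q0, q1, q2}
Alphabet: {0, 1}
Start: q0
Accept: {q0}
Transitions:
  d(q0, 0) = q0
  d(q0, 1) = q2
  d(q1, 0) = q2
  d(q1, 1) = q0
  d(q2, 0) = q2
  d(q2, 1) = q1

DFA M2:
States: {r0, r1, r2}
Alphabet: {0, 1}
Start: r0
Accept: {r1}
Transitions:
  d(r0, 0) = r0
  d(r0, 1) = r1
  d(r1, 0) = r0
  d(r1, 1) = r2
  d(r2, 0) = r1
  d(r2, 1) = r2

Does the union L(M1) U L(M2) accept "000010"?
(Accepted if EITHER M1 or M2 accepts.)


M1: final=q2 accepted=False
M2: final=r0 accepted=False

No, union rejects (neither accepts)


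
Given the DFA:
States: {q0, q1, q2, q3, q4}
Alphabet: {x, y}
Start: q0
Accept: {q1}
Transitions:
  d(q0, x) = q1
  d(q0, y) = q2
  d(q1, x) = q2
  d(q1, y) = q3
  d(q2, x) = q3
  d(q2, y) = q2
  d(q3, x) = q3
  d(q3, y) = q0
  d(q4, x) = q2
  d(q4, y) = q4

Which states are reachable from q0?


BFS from q0:
  layer 0: {q0}
  layer 1: {q1, q2}
  layer 2: {q3}

{q0, q1, q2, q3}


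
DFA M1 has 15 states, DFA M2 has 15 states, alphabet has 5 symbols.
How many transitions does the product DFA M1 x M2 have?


Product DFA has 15 * 15 = 225 states.
Each has 5 transitions: 225 * 5 = 1125

1125


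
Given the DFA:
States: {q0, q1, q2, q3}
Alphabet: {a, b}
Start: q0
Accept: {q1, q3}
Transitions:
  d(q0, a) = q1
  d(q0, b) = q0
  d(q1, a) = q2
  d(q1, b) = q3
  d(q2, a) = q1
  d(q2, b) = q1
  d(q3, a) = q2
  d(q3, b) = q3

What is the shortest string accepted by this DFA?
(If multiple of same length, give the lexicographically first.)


BFS by string length (lex-first path to each state shown):
  len 0: q0<-""
  len 1: q0<-"b", q1<-"a"
Found accept state at length 1.

"a"


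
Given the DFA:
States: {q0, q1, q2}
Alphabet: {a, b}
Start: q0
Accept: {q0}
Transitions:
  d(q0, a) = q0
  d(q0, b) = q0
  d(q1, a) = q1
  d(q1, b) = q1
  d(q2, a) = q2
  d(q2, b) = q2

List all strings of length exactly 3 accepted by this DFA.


All strings of length 3: 8 total
Accepted: 8

"aaa", "aab", "aba", "abb", "baa", "bab", "bba", "bbb"


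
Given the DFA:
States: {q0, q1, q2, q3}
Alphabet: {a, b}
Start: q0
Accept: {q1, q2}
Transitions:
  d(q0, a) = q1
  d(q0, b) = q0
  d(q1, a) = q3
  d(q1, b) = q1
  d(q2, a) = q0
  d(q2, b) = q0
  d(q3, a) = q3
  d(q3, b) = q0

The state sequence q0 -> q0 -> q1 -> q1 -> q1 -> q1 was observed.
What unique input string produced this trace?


Trace back each transition to find the symbol:
  q0 --[b]--> q0
  q0 --[a]--> q1
  q1 --[b]--> q1
  q1 --[b]--> q1
  q1 --[b]--> q1

"babbb"


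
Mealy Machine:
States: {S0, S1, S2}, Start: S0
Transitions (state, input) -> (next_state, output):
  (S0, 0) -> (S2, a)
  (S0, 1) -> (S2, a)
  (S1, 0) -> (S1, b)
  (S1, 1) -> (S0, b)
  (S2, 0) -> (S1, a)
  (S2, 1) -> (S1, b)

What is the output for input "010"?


Step-by-step:
  (S0, 0) -> (S2, a)
  (S2, 1) -> (S1, b)
  (S1, 0) -> (S1, b)

"abb"


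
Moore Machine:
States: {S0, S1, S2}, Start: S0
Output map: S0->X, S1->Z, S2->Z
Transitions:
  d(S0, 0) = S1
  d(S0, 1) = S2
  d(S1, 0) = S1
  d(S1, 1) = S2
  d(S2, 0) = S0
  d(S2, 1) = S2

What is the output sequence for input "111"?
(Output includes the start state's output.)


Start: S0 (output X)
  --1--> S2 (output Z)
  --1--> S2 (output Z)
  --1--> S2 (output Z)

"XZZZ"


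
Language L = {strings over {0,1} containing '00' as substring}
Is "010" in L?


'00' does not occur

No, "010" is not in L


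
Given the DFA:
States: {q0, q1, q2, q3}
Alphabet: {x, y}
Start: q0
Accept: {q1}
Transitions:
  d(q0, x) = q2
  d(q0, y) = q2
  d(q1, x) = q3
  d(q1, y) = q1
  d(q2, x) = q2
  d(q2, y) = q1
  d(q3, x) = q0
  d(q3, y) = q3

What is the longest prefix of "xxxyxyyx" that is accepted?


Run the DFA, marking each prefix where the state is accepting:
  "" -> q0 [reject]
  "x" -> q2 [reject]
  "xx" -> q2 [reject]
  "xxx" -> q2 [reject]
  "xxxy" -> q1 [accept]
  "xxxyx" -> q3 [reject]
  "xxxyxy" -> q3 [reject]
  "xxxyxyy" -> q3 [reject]
  "xxxyxyyx" -> q0 [reject]

"xxxy"


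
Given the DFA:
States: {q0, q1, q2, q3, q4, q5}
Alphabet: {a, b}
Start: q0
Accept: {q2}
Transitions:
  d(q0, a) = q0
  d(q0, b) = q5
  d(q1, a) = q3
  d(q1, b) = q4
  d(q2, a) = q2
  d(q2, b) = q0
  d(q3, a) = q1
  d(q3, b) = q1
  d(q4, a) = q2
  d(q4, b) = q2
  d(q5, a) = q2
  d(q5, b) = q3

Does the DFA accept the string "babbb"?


Trace: q0 -> q5 -> q2 -> q0 -> q5 -> q3
Final state: q3
Accept states: {q2}

No, rejected (final state q3 is not an accept state)


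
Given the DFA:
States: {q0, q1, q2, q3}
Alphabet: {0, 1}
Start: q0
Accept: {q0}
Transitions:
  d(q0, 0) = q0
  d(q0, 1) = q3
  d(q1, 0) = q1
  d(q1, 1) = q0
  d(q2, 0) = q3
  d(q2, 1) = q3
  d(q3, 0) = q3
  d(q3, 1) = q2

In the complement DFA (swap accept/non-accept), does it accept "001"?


Trace: q0 -> q0 -> q0 -> q3
Final: q3
Original accept: {q0}
Complement: q3 is not in original accept

Yes, complement accepts (original rejects)


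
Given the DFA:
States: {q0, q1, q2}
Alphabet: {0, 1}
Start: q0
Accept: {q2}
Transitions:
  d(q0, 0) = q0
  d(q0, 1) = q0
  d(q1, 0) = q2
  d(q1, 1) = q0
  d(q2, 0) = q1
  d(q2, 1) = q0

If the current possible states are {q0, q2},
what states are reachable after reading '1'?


Apply transition on '1' from each current state:
  d(q0, 1) = q0
  d(q2, 1) = q0

{q0}


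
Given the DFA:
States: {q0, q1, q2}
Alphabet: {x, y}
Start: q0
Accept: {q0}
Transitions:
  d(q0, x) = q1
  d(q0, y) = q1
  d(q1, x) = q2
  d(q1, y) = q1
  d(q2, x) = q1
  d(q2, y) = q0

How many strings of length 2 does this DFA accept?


Enumerating all length-2 strings:
  "xx" -> q2 [reject]
  "xy" -> q1 [reject]
  "yx" -> q2 [reject]
  "yy" -> q1 [reject]

0 out of 4


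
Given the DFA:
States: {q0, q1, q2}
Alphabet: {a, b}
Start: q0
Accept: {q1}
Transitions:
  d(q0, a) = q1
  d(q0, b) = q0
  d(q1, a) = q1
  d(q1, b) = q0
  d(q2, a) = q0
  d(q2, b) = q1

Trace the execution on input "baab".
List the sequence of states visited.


Input: baab
d(q0, b) = q0
d(q0, a) = q1
d(q1, a) = q1
d(q1, b) = q0


q0 -> q0 -> q1 -> q1 -> q0


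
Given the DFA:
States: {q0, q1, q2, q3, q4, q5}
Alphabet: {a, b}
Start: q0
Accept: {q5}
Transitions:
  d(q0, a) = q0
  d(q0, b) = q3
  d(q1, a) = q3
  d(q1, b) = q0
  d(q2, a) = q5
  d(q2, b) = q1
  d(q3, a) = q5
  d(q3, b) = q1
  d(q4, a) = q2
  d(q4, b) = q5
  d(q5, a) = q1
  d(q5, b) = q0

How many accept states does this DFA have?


Accept states listed: {q5}
Counting: q5(1)

1


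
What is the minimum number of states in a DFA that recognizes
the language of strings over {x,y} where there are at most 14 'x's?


States: count = 0, 1, ..., 14 (all accepting; 15 states), plus a dead state for count > 14.
Total: 15 + 1 = 16.

16


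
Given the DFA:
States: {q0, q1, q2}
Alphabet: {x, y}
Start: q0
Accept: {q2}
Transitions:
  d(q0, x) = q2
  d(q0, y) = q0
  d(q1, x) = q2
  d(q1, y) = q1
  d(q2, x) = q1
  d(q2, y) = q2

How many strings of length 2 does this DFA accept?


Enumerating all length-2 strings:
  "xx" -> q1 [reject]
  "xy" -> q2 [accept]
  "yx" -> q2 [accept]
  "yy" -> q0 [reject]

2 out of 4


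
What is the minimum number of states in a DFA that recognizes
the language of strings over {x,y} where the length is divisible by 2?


States track (length) mod 2.
Need 2 states: one per remainder 0..1; accept = remainder 0.

2


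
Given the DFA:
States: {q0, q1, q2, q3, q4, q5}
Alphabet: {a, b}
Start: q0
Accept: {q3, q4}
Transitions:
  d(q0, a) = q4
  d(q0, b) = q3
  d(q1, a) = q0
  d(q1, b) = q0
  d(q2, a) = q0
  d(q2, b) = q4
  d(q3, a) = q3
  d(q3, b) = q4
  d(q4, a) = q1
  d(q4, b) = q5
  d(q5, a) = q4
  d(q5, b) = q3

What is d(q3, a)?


Looking up transition d(q3, a)

q3


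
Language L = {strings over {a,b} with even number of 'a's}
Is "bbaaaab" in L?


count('a') = 4; 4 mod 2 = 0

Yes, "bbaaaab" is in L


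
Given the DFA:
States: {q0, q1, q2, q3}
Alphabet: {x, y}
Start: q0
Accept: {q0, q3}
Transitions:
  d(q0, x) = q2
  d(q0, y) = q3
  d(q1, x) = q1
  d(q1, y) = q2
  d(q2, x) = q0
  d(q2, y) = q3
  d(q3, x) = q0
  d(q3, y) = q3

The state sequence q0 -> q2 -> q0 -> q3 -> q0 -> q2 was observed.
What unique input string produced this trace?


Trace back each transition to find the symbol:
  q0 --[x]--> q2
  q2 --[x]--> q0
  q0 --[y]--> q3
  q3 --[x]--> q0
  q0 --[x]--> q2

"xxyxx"


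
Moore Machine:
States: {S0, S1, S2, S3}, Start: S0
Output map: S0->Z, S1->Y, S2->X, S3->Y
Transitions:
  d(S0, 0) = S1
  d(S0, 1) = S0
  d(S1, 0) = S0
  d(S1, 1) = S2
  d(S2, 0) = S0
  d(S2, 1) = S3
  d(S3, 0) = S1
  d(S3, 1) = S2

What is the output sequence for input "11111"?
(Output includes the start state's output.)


Start: S0 (output Z)
  --1--> S0 (output Z)
  --1--> S0 (output Z)
  --1--> S0 (output Z)
  --1--> S0 (output Z)
  --1--> S0 (output Z)

"ZZZZZZ"


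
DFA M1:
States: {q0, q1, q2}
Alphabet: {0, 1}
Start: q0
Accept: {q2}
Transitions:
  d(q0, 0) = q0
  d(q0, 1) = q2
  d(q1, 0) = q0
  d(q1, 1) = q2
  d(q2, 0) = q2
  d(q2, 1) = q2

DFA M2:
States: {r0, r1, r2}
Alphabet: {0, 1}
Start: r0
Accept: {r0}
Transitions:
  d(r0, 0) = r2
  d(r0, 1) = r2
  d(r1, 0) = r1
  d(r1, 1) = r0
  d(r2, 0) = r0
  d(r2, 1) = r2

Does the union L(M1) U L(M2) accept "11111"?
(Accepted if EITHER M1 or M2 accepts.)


M1: final=q2 accepted=True
M2: final=r2 accepted=False

Yes, union accepts


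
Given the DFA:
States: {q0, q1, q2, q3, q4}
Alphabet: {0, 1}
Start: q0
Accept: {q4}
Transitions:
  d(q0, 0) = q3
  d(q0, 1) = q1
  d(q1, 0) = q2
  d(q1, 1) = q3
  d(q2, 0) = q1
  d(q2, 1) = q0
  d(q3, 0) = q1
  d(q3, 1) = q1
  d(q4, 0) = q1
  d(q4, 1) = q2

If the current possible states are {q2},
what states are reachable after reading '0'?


Apply transition on '0' from each current state:
  d(q2, 0) = q1

{q1}


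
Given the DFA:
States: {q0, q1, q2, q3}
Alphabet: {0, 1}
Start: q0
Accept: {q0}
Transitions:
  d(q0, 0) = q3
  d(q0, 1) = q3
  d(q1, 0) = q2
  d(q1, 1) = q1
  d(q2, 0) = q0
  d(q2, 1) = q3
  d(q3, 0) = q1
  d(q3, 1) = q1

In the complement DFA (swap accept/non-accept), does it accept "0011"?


Trace: q0 -> q3 -> q1 -> q1 -> q1
Final: q1
Original accept: {q0}
Complement: q1 is not in original accept

Yes, complement accepts (original rejects)


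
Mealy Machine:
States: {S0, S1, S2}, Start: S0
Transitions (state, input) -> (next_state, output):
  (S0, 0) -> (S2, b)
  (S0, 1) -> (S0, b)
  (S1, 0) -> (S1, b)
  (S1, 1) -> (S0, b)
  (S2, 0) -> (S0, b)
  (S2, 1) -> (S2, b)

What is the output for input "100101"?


Step-by-step:
  (S0, 1) -> (S0, b)
  (S0, 0) -> (S2, b)
  (S2, 0) -> (S0, b)
  (S0, 1) -> (S0, b)
  (S0, 0) -> (S2, b)
  (S2, 1) -> (S2, b)

"bbbbbb"


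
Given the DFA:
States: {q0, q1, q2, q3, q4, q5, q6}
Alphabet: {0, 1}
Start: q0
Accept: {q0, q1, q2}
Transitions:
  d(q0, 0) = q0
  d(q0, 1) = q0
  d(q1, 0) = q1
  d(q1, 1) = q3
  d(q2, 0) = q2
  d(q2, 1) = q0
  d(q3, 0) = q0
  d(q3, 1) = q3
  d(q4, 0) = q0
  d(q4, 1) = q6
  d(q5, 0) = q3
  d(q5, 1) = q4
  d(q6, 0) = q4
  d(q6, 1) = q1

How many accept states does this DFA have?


Accept states listed: {q0, q1, q2}
Counting: q0(1) q1(2) q2(3)

3


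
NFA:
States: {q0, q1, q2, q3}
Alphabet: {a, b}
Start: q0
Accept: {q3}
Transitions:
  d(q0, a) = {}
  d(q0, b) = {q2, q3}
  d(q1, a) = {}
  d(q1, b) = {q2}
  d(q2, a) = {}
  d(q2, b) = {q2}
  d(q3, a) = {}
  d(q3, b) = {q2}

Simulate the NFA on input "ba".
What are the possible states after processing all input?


Start: {q0}
  --b--> {q2, q3}
  --a--> {}

{} (empty set, no valid transitions)


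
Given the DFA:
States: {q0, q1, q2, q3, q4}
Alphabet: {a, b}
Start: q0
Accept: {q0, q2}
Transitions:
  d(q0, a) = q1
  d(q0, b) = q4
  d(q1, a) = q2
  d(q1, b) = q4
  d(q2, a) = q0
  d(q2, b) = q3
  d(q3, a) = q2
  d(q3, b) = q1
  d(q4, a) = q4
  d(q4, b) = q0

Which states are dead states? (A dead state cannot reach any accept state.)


Forward reachability from each state:
  q0 -> reaches accept state q0 (live)
  q1 -> reaches accept state q0 (live)
  q2 -> reaches accept state q0 (live)
  q3 -> reaches accept state q0 (live)
  q4 -> reaches accept state q0 (live)

None (all states can reach an accept state)


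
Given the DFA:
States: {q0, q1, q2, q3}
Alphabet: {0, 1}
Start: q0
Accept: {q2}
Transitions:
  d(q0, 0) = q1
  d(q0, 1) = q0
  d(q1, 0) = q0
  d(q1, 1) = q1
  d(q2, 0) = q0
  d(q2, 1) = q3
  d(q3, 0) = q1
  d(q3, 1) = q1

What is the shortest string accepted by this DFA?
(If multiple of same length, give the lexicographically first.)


BFS by string length (lex-first path to each state shown):
  len 0: q0<-""
  len 1: q0<-"1", q1<-"0"
  len 2: q0<-"00", q1<-"01"
  len 3: q0<-"001", q1<-"000"
  len 4: q0<-"0000", q1<-"0001"
  len 5: q0<-"00001", q1<-"00000"
  len 6: q0<-"000000", q1<-"000001"
  len 7: q0<-"0000001", q1<-"0000000"
  len 8: q0<-"00000000", q1<-"00000001"

No string accepted (empty language)


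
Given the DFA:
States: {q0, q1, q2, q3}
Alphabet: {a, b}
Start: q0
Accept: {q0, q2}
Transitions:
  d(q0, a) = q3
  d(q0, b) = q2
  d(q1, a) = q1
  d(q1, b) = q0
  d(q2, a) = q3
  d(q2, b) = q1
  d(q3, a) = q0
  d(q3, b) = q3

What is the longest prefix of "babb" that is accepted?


Run the DFA, marking each prefix where the state is accepting:
  "" -> q0 [accept]
  "b" -> q2 [accept]
  "ba" -> q3 [reject]
  "bab" -> q3 [reject]
  "babb" -> q3 [reject]

"b"
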